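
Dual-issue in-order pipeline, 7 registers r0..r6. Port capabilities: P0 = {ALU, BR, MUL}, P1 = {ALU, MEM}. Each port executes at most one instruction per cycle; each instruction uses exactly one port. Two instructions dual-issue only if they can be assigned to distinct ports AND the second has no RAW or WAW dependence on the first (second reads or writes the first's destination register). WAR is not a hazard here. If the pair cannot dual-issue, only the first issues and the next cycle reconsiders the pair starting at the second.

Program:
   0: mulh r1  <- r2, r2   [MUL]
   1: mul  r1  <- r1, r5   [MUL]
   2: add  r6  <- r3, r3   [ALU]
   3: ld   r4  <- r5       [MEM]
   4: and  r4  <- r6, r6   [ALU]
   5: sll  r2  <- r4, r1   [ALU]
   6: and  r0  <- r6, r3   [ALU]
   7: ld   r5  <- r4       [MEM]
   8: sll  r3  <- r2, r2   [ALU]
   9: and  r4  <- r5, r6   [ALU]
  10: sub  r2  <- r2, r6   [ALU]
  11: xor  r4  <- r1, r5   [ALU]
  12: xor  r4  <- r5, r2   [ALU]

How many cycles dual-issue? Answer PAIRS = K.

PAIRS = 4

[0] i0  mulh  -- no-port MUL/MUL
[1] i1,i2  mul add  -- pair
[2] i3  ld  -- WAW r4
[3] i4  and  -- RAW r4
[4] i5,i6  sll and  -- pair
[5] i7,i8  ld sll  -- pair
[6] i9,i10  and sub  -- pair
[7] i11  xor  -- WAW r4
[8] i12  xor  -- tail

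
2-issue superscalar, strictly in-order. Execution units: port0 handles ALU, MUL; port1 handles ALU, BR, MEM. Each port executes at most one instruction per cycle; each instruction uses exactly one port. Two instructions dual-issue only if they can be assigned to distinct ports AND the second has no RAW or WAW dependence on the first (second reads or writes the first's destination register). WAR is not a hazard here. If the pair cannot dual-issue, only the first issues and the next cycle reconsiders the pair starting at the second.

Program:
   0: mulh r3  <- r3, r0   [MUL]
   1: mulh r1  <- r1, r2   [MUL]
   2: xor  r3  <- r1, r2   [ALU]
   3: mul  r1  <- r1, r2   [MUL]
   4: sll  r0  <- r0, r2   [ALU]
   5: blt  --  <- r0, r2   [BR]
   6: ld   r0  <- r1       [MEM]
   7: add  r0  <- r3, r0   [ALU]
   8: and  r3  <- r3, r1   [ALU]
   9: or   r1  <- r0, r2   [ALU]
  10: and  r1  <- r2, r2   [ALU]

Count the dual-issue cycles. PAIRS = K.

t=0 i0:mulh ; no-port MUL/MUL
t=1 i1:mulh ; RAW r1
t=2 i2&i3:xor mul ; dual
t=3 i4:sll ; RAW r0
t=4 i5:blt ; no-port BR/MEM
t=5 i6:ld ; RAW+WAW r0
t=6 i7&i8:add and ; dual
t=7 i9:or ; WAW r1
t=8 i10:and ; tail

PAIRS = 2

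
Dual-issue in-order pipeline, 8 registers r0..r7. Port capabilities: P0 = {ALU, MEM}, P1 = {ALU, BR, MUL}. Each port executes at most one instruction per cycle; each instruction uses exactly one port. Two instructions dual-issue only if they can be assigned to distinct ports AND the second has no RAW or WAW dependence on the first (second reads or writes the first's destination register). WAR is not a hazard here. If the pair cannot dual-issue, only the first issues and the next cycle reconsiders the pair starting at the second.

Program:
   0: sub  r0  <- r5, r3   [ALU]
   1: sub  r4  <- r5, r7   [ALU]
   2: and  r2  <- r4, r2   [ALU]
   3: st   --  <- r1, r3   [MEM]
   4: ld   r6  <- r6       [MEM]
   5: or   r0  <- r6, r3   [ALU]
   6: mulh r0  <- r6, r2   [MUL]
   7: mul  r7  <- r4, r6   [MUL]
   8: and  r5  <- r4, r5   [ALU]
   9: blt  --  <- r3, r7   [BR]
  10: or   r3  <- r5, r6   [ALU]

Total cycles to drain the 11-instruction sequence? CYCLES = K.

t=0 i0,i1:sub.ALU;sub.ALU ; dual
t=1 i2,i3:and.ALU;st.MEM ; dual
t=2 i4:ld.MEM ; RAW r6
t=3 i5:or.ALU ; WAW r0
t=4 i6:mulh.MUL ; no-port MUL/MUL
t=5 i7,i8:mul.MUL;and.ALU ; dual
t=6 i9,i10:blt.BR;or.ALU ; dual

CYCLES = 7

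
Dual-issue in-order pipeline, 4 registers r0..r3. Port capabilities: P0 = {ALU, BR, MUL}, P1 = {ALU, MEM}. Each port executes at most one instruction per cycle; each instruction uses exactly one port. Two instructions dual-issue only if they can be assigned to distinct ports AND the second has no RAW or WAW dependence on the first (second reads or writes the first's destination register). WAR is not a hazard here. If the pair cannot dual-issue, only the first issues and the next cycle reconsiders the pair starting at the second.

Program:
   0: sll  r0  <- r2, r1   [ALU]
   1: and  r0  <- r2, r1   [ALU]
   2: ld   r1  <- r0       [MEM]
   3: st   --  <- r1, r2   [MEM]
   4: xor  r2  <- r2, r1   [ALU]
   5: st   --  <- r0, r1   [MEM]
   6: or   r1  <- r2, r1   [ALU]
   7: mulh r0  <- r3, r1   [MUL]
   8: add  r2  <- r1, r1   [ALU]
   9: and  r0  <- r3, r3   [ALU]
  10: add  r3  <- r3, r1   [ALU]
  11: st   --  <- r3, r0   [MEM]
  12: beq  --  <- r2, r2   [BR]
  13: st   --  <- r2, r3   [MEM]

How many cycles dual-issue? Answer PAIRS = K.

t=0 i0:sll ; WAW r0
t=1 i1:and ; RAW r0
t=2 i2:ld ; no-port MEM/MEM
t=3 i3,i4:st;xor ; dual
t=4 i5,i6:st;or ; dual
t=5 i7,i8:mulh;add ; dual
t=6 i9,i10:and;add ; dual
t=7 i11,i12:st;beq ; dual
t=8 i13:st ; tail

PAIRS = 5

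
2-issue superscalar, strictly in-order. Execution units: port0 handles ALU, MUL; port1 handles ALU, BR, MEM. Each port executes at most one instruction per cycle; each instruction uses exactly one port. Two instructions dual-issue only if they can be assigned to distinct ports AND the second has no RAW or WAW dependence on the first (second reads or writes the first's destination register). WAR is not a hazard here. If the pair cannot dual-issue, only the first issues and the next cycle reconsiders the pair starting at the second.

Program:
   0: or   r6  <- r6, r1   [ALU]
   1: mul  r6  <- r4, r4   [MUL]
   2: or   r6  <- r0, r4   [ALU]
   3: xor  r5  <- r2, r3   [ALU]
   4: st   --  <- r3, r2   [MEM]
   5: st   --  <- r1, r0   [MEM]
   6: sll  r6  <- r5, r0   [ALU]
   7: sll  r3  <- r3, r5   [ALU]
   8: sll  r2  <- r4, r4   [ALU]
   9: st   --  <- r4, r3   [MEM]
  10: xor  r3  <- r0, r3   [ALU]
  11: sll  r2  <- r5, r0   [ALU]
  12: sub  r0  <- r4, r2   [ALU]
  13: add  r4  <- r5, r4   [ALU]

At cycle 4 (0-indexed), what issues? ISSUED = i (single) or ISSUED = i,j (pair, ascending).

  cy0 -> i0 (or) WAW r6
  cy1 -> i1 (mul) WAW r6
  cy2 -> i2&i3 (or xor) pair
  cy3 -> i4 (st) no-port MEM/MEM
  cy4 -> i5&i6 (st sll) pair
  cy5 -> i7&i8 (sll sll) pair
  cy6 -> i9&i10 (st xor) pair
  cy7 -> i11 (sll) RAW r2
  cy8 -> i12&i13 (sub add) pair

ISSUED = 5,6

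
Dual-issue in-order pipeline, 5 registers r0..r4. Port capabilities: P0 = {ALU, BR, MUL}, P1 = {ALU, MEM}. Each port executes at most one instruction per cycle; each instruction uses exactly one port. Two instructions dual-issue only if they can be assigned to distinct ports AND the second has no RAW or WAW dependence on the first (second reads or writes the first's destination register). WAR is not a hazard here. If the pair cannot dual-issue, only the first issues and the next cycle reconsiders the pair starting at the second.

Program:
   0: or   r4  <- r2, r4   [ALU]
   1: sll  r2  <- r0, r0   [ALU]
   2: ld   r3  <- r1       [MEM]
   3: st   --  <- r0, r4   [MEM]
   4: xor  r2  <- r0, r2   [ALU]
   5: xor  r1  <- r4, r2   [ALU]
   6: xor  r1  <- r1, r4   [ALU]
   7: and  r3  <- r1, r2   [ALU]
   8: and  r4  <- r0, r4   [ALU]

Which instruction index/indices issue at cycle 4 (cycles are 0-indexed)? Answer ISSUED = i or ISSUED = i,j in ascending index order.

#0 head=0: or;sll i0&i1 pair
#1 head=2: ld i2 no-port MEM/MEM
#2 head=3: st;xor i3&i4 pair
#3 head=5: xor i5 RAW+WAW r1
#4 head=6: xor i6 RAW r1
#5 head=7: and;and i7&i8 pair

ISSUED = 6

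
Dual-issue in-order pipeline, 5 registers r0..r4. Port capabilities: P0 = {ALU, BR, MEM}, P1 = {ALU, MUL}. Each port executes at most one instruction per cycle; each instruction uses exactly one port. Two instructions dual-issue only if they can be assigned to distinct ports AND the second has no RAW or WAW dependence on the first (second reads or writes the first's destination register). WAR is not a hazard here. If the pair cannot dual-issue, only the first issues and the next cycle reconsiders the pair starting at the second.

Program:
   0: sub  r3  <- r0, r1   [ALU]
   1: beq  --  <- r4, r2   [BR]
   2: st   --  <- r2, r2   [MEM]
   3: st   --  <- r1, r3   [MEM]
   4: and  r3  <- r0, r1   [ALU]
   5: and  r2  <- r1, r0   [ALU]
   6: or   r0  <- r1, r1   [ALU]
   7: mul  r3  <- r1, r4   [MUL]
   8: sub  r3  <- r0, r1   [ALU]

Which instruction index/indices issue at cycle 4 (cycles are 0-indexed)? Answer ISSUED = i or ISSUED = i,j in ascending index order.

ISSUED = 7

t=0 i0&i1:sub.ALU/beq.BR ; 2-wide
t=1 i2:st.MEM ; no-port MEM/MEM
t=2 i3&i4:st.MEM/and.ALU ; 2-wide
t=3 i5&i6:and.ALU/or.ALU ; 2-wide
t=4 i7:mul.MUL ; WAW r3
t=5 i8:sub.ALU ; tail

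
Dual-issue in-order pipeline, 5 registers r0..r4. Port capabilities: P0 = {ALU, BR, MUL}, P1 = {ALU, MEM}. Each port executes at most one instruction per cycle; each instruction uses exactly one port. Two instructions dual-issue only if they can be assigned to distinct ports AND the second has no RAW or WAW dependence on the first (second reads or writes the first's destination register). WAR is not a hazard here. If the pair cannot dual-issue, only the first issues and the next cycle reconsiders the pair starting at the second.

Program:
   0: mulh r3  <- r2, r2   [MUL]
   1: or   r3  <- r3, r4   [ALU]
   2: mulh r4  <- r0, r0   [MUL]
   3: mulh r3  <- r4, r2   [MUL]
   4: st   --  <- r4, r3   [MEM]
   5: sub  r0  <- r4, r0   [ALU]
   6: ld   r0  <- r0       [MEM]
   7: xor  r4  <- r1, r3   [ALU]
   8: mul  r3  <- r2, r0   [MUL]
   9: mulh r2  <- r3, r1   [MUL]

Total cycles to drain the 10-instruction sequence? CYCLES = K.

  cy0 -> i0 (mulh) RAW+WAW r3
  cy1 -> i1,i2 (or;mulh) 2-wide
  cy2 -> i3 (mulh) RAW r3
  cy3 -> i4,i5 (st;sub) 2-wide
  cy4 -> i6,i7 (ld;xor) 2-wide
  cy5 -> i8 (mul) no-port MUL/MUL
  cy6 -> i9 (mulh) tail

CYCLES = 7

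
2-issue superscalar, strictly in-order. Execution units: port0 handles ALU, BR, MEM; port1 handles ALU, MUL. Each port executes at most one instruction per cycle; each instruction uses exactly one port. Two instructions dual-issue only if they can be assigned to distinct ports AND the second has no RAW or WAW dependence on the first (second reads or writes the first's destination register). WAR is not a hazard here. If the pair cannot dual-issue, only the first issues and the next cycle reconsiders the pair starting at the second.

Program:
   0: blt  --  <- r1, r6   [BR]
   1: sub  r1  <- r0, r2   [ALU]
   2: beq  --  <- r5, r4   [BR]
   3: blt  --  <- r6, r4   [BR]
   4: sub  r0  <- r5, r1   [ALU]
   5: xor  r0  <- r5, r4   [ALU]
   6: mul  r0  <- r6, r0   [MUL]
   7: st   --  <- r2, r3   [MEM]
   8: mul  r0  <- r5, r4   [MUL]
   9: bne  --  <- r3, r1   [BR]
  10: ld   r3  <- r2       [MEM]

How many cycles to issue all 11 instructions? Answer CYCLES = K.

[0] i0/i1  blt+sub  -- dual
[1] i2  beq  -- no-port BR/BR
[2] i3/i4  blt+sub  -- dual
[3] i5  xor  -- RAW+WAW r0
[4] i6/i7  mul+st  -- dual
[5] i8/i9  mul+bne  -- dual
[6] i10  ld  -- tail

CYCLES = 7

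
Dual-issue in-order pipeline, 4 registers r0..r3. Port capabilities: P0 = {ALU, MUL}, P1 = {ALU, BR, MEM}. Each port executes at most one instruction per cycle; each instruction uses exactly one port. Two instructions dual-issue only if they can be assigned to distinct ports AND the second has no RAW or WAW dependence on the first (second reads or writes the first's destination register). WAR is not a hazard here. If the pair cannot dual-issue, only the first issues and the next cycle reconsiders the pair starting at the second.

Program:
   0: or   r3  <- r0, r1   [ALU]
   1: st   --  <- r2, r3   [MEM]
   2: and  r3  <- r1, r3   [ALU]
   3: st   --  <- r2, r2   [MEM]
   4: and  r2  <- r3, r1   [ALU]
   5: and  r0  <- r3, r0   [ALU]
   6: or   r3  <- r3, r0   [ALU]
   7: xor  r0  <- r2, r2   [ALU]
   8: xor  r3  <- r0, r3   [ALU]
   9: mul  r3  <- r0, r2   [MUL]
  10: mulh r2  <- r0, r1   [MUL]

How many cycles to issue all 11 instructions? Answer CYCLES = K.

c0: i0 or.ALU  RAW r3
c1: i1,i2 st.MEM and.ALU  dual
c2: i3,i4 st.MEM and.ALU  dual
c3: i5 and.ALU  RAW r0
c4: i6,i7 or.ALU xor.ALU  dual
c5: i8 xor.ALU  WAW r3
c6: i9 mul.MUL  no-port MUL/MUL
c7: i10 mulh.MUL  tail

CYCLES = 8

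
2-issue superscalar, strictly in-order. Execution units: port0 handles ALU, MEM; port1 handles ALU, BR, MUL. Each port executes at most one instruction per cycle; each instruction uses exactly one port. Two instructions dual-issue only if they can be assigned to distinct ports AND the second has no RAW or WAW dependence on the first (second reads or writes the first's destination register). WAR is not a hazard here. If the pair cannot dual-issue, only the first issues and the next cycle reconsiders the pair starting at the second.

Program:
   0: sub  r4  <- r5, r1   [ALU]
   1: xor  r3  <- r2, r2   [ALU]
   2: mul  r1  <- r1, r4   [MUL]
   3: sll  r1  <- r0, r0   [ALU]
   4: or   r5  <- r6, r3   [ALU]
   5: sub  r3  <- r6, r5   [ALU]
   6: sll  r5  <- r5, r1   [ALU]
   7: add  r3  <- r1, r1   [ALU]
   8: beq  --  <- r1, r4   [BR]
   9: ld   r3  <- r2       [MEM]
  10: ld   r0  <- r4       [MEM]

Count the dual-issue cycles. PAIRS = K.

t=0 i0,i1:sub xor ; pair
t=1 i2:mul ; WAW r1
t=2 i3,i4:sll or ; pair
t=3 i5,i6:sub sll ; pair
t=4 i7,i8:add beq ; pair
t=5 i9:ld ; no-port MEM/MEM
t=6 i10:ld ; tail

PAIRS = 4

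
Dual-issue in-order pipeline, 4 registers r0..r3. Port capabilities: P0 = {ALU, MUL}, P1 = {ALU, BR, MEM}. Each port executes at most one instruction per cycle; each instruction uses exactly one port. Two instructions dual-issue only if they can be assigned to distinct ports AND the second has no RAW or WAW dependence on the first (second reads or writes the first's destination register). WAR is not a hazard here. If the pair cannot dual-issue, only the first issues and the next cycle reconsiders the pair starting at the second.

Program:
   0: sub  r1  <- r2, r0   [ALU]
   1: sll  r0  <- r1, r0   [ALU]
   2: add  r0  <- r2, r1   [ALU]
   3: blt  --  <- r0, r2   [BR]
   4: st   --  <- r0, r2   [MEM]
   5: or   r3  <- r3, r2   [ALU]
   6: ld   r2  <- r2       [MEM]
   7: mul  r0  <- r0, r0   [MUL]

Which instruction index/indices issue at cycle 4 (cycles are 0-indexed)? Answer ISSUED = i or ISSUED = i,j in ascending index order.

t=0 i0:sub ; RAW r1
t=1 i1:sll ; WAW r0
t=2 i2:add ; RAW r0
t=3 i3:blt ; no-port BR/MEM
t=4 i4+i5:st or ; pair
t=5 i6+i7:ld mul ; pair

ISSUED = 4,5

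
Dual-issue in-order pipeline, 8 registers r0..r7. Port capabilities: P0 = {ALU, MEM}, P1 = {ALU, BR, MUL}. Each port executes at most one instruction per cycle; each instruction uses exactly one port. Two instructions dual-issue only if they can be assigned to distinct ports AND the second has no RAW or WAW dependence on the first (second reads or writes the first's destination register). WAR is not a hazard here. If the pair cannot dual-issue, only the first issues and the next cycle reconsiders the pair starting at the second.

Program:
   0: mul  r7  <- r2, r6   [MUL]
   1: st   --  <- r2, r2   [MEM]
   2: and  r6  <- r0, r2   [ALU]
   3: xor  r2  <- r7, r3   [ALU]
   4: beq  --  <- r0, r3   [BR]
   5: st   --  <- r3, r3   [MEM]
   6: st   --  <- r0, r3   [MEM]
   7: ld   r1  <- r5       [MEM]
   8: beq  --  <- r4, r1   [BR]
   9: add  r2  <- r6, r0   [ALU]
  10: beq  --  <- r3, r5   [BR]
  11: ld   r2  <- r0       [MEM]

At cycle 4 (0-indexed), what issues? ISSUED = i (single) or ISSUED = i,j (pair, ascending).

t=0 i0&i1:mul.MUL/st.MEM ; 2-wide
t=1 i2&i3:and.ALU/xor.ALU ; 2-wide
t=2 i4&i5:beq.BR/st.MEM ; 2-wide
t=3 i6:st.MEM ; no-port MEM/MEM
t=4 i7:ld.MEM ; RAW r1
t=5 i8&i9:beq.BR/add.ALU ; 2-wide
t=6 i10&i11:beq.BR/ld.MEM ; 2-wide

ISSUED = 7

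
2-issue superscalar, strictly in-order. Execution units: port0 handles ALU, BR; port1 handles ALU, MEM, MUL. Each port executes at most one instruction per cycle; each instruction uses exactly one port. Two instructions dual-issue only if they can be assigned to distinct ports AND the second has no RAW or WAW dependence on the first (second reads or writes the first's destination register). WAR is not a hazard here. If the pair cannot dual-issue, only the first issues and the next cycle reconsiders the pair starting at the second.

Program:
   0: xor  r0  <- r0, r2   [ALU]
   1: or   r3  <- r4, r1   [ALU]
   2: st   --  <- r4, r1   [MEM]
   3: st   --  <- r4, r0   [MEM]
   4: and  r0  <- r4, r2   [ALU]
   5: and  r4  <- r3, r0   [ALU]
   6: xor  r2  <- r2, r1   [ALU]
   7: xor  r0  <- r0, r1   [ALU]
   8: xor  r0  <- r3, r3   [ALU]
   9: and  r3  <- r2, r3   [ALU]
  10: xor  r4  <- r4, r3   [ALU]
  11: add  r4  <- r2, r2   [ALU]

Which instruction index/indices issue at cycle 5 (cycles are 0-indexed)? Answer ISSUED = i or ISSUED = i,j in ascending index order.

  cy0 -> i0&i1 (xor or) pair
  cy1 -> i2 (st) no-port MEM/MEM
  cy2 -> i3&i4 (st and) pair
  cy3 -> i5&i6 (and xor) pair
  cy4 -> i7 (xor) WAW r0
  cy5 -> i8&i9 (xor and) pair
  cy6 -> i10 (xor) WAW r4
  cy7 -> i11 (add) tail

ISSUED = 8,9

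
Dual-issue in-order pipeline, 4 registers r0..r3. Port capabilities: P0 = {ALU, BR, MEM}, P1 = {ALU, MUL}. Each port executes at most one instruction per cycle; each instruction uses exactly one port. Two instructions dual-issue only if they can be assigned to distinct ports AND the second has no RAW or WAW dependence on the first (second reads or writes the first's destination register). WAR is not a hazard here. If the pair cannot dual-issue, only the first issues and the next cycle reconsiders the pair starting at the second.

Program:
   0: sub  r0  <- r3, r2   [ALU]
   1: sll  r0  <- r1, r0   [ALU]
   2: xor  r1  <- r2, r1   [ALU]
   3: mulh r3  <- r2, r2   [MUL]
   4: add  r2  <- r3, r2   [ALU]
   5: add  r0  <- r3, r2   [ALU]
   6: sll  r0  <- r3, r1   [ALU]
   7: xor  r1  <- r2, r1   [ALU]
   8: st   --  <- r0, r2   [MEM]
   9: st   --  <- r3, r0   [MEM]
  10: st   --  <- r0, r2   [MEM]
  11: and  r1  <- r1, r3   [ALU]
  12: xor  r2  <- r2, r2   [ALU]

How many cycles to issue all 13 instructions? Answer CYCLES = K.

c0: i0 sub.ALU  RAW+WAW r0
c1: i1+i2 sll.ALU+xor.ALU  dual
c2: i3 mulh.MUL  RAW r3
c3: i4 add.ALU  RAW r2
c4: i5 add.ALU  WAW r0
c5: i6+i7 sll.ALU+xor.ALU  dual
c6: i8 st.MEM  no-port MEM/MEM
c7: i9 st.MEM  no-port MEM/MEM
c8: i10+i11 st.MEM+and.ALU  dual
c9: i12 xor.ALU  tail

CYCLES = 10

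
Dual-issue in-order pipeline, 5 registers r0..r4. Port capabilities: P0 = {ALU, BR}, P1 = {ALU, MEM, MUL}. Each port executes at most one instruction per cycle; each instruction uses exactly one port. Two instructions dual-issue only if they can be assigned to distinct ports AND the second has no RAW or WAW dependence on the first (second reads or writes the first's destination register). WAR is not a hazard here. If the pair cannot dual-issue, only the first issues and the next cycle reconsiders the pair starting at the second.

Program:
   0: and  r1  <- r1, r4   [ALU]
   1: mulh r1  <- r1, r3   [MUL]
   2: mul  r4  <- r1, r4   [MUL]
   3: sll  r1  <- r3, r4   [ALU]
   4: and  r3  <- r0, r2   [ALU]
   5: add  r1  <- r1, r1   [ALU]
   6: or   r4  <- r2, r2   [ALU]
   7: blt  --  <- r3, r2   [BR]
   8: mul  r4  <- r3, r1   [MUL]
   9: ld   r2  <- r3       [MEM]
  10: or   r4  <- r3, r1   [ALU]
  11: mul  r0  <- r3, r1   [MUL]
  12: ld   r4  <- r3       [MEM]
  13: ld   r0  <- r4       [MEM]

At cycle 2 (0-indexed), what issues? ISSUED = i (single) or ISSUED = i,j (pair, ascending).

t=0 i0:and.ALU ; RAW+WAW r1
t=1 i1:mulh.MUL ; no-port MUL/MUL
t=2 i2:mul.MUL ; RAW r4
t=3 i3+i4:sll.ALU and.ALU ; 2-wide
t=4 i5+i6:add.ALU or.ALU ; 2-wide
t=5 i7+i8:blt.BR mul.MUL ; 2-wide
t=6 i9+i10:ld.MEM or.ALU ; 2-wide
t=7 i11:mul.MUL ; no-port MUL/MEM
t=8 i12:ld.MEM ; no-port MEM/MEM
t=9 i13:ld.MEM ; tail

ISSUED = 2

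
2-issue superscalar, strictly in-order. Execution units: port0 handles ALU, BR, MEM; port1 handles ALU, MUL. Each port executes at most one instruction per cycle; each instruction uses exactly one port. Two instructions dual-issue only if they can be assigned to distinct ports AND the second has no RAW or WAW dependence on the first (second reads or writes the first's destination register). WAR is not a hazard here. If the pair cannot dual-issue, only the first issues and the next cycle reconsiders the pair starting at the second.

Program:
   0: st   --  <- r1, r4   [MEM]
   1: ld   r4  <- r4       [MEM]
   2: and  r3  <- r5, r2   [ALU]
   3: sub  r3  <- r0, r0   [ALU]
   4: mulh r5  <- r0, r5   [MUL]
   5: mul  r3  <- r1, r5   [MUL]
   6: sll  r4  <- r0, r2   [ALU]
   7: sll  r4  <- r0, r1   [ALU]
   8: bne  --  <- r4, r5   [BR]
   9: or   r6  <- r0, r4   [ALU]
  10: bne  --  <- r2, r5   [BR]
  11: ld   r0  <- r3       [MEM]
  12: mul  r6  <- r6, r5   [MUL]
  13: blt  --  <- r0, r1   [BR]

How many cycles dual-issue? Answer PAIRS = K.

PAIRS = 5

#0 head=0: st i0 no-port MEM/MEM
#1 head=1: ld and i1+i2 pair
#2 head=3: sub mulh i3+i4 pair
#3 head=5: mul sll i5+i6 pair
#4 head=7: sll i7 RAW r4
#5 head=8: bne or i8+i9 pair
#6 head=10: bne i10 no-port BR/MEM
#7 head=11: ld mul i11+i12 pair
#8 head=13: blt i13 tail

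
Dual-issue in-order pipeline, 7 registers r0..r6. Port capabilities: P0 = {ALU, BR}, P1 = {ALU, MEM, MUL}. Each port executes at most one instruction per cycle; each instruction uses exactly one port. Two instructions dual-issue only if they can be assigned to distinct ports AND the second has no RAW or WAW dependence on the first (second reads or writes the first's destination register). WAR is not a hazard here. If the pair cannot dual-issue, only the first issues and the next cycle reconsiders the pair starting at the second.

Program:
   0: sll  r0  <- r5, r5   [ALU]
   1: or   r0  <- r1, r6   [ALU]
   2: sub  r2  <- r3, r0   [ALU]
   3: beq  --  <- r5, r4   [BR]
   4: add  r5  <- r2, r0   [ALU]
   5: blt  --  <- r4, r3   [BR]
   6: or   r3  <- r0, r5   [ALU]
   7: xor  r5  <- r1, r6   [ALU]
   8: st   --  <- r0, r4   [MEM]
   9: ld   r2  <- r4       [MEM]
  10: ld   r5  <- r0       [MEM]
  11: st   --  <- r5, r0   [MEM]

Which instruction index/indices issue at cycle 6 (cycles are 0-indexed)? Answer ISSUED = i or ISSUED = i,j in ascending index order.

[0] i0  sll.ALU  -- WAW r0
[1] i1  or.ALU  -- RAW r0
[2] i2+i3  sub.ALU+beq.BR  -- 2-wide
[3] i4+i5  add.ALU+blt.BR  -- 2-wide
[4] i6+i7  or.ALU+xor.ALU  -- 2-wide
[5] i8  st.MEM  -- no-port MEM/MEM
[6] i9  ld.MEM  -- no-port MEM/MEM
[7] i10  ld.MEM  -- no-port MEM/MEM
[8] i11  st.MEM  -- tail

ISSUED = 9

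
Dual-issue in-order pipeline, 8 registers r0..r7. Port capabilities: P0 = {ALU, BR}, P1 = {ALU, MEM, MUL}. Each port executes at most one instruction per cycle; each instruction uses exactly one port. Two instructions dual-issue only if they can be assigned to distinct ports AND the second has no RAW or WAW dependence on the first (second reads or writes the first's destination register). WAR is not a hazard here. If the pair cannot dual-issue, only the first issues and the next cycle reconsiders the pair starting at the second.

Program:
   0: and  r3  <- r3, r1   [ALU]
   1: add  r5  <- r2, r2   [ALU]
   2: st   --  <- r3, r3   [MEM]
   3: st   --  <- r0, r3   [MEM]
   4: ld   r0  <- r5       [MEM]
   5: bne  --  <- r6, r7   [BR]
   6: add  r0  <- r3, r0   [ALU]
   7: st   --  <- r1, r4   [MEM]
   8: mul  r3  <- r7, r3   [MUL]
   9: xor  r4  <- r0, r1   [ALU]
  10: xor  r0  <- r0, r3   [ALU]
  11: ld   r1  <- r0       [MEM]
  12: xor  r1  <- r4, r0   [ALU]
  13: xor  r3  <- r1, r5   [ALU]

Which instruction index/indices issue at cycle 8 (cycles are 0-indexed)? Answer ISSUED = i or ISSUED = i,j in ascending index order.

ISSUED = 12

t=0 i0+i1:and add ; dual
t=1 i2:st ; no-port MEM/MEM
t=2 i3:st ; no-port MEM/MEM
t=3 i4+i5:ld bne ; dual
t=4 i6+i7:add st ; dual
t=5 i8+i9:mul xor ; dual
t=6 i10:xor ; RAW r0
t=7 i11:ld ; WAW r1
t=8 i12:xor ; RAW r1
t=9 i13:xor ; tail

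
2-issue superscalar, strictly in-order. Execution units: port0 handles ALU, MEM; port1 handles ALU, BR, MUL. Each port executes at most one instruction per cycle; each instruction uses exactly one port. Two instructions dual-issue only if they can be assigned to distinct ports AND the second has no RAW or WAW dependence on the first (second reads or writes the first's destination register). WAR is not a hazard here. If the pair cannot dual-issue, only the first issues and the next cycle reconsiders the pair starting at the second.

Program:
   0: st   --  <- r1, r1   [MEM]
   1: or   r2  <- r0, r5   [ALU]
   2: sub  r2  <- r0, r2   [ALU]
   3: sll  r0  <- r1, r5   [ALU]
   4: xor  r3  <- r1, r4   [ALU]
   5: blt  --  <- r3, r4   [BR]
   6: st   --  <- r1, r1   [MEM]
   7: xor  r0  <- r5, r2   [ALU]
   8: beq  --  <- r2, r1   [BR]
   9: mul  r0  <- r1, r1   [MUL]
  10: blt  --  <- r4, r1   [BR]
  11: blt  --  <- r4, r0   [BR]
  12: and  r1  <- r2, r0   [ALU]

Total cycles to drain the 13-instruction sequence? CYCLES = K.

CYCLES = 8

c0: i0,i1 st.MEM/or.ALU  pair
c1: i2,i3 sub.ALU/sll.ALU  pair
c2: i4 xor.ALU  RAW r3
c3: i5,i6 blt.BR/st.MEM  pair
c4: i7,i8 xor.ALU/beq.BR  pair
c5: i9 mul.MUL  no-port MUL/BR
c6: i10 blt.BR  no-port BR/BR
c7: i11,i12 blt.BR/and.ALU  pair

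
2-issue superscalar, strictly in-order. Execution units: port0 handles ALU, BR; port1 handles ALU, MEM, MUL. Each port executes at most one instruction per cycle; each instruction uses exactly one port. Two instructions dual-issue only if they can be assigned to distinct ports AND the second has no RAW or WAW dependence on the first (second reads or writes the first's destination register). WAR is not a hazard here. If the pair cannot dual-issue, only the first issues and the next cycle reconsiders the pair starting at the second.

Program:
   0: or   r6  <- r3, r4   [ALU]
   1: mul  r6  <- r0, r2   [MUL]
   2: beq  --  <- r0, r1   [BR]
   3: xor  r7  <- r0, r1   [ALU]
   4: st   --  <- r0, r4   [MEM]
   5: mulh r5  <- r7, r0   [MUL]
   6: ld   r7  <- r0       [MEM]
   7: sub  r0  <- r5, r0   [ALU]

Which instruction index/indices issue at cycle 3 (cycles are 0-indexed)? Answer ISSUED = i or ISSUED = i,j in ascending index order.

c0: i0 or  WAW r6
c1: i1&i2 mul+beq  pair
c2: i3&i4 xor+st  pair
c3: i5 mulh  no-port MUL/MEM
c4: i6&i7 ld+sub  pair

ISSUED = 5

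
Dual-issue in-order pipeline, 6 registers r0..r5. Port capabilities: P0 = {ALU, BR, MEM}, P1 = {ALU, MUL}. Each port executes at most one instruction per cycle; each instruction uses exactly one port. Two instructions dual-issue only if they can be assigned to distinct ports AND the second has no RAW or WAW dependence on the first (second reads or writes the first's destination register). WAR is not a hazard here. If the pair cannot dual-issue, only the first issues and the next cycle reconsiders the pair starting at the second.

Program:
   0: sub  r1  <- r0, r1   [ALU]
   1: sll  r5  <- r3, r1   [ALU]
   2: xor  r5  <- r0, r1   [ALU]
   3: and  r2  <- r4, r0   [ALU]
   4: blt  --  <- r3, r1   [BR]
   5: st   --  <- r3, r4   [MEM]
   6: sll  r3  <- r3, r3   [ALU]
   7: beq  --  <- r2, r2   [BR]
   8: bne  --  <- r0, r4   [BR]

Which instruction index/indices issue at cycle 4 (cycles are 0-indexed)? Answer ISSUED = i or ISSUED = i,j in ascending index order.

ISSUED = 5,6

c0: i0 sub  RAW r1
c1: i1 sll  WAW r5
c2: i2+i3 xor and  dual
c3: i4 blt  no-port BR/MEM
c4: i5+i6 st sll  dual
c5: i7 beq  no-port BR/BR
c6: i8 bne  tail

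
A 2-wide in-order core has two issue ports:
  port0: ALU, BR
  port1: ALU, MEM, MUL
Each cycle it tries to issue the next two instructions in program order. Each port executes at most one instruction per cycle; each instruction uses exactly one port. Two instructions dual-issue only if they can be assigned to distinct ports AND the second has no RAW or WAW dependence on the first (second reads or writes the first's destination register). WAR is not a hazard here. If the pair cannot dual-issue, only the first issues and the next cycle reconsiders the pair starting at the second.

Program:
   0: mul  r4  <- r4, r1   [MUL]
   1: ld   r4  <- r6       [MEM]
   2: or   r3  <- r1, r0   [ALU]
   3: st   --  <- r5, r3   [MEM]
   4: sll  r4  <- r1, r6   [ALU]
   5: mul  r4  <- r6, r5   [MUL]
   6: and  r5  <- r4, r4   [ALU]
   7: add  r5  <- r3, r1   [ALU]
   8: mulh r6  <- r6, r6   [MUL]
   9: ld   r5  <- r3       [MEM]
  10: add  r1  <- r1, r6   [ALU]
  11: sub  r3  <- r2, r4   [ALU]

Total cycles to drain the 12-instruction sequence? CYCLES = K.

c0: i0 mul  no-port MUL/MEM
c1: i1+i2 ld+or  pair
c2: i3+i4 st+sll  pair
c3: i5 mul  RAW r4
c4: i6 and  WAW r5
c5: i7+i8 add+mulh  pair
c6: i9+i10 ld+add  pair
c7: i11 sub  tail

CYCLES = 8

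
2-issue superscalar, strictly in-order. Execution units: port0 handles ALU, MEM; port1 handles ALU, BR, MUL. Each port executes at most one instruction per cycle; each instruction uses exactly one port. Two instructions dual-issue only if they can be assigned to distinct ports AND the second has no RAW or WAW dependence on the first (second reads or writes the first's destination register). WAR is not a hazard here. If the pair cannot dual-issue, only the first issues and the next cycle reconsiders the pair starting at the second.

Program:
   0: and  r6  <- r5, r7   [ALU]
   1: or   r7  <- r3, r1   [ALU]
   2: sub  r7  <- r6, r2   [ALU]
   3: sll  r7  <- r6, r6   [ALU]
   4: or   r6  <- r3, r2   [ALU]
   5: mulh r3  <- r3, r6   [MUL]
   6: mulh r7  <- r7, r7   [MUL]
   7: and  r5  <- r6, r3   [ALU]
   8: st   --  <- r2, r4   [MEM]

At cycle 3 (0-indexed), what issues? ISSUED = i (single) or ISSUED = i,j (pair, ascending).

t=0 i0/i1:and.ALU or.ALU ; 2-wide
t=1 i2:sub.ALU ; WAW r7
t=2 i3/i4:sll.ALU or.ALU ; 2-wide
t=3 i5:mulh.MUL ; no-port MUL/MUL
t=4 i6/i7:mulh.MUL and.ALU ; 2-wide
t=5 i8:st.MEM ; tail

ISSUED = 5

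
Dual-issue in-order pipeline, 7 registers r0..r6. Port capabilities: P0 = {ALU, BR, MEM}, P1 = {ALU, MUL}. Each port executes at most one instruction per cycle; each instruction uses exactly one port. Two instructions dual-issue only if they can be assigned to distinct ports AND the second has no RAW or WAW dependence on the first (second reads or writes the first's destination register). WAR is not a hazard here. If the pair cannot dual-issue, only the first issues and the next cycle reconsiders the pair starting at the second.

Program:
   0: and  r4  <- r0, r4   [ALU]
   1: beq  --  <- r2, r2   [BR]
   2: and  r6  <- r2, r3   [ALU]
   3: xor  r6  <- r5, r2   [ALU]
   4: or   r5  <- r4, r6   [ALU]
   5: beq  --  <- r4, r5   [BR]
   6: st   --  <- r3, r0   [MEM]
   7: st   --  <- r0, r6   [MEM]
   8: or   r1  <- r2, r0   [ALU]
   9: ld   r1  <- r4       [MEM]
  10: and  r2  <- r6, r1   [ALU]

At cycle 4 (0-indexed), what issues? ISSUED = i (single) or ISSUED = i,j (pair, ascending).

  cy0 -> i0+i1 (and beq) 2-wide
  cy1 -> i2 (and) WAW r6
  cy2 -> i3 (xor) RAW r6
  cy3 -> i4 (or) RAW r5
  cy4 -> i5 (beq) no-port BR/MEM
  cy5 -> i6 (st) no-port MEM/MEM
  cy6 -> i7+i8 (st or) 2-wide
  cy7 -> i9 (ld) RAW r1
  cy8 -> i10 (and) tail

ISSUED = 5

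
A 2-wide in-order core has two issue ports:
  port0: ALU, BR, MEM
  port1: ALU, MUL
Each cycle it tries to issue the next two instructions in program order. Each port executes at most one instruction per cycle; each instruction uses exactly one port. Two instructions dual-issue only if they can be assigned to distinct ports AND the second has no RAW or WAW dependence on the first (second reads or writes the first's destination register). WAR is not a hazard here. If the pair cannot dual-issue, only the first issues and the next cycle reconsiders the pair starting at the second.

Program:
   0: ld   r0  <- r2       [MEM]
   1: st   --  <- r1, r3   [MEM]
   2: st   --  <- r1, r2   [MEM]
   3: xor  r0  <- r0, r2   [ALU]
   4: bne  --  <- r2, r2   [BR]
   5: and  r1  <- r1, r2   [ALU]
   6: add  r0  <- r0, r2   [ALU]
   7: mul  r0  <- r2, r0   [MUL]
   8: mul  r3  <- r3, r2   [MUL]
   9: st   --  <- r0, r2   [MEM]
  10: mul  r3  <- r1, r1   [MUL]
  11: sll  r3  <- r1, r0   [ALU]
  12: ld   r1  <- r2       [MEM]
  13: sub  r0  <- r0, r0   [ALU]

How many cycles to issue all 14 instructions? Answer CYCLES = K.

t=0 i0:ld ; no-port MEM/MEM
t=1 i1:st ; no-port MEM/MEM
t=2 i2,i3:st/xor ; 2-wide
t=3 i4,i5:bne/and ; 2-wide
t=4 i6:add ; RAW+WAW r0
t=5 i7:mul ; no-port MUL/MUL
t=6 i8,i9:mul/st ; 2-wide
t=7 i10:mul ; WAW r3
t=8 i11,i12:sll/ld ; 2-wide
t=9 i13:sub ; tail

CYCLES = 10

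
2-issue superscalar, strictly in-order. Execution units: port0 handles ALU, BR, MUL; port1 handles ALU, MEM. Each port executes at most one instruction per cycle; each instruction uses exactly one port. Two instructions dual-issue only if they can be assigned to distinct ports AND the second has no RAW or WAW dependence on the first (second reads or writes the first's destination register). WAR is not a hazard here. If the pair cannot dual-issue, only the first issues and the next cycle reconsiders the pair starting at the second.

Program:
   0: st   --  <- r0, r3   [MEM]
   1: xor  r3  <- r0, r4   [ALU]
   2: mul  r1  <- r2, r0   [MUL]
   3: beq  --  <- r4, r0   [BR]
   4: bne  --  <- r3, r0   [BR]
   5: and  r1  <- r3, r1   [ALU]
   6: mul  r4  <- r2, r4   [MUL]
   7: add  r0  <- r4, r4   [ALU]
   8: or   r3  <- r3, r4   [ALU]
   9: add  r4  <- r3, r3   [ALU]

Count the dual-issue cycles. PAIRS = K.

PAIRS = 3

c0: i0,i1 st xor  pair
c1: i2 mul  no-port MUL/BR
c2: i3 beq  no-port BR/BR
c3: i4,i5 bne and  pair
c4: i6 mul  RAW r4
c5: i7,i8 add or  pair
c6: i9 add  tail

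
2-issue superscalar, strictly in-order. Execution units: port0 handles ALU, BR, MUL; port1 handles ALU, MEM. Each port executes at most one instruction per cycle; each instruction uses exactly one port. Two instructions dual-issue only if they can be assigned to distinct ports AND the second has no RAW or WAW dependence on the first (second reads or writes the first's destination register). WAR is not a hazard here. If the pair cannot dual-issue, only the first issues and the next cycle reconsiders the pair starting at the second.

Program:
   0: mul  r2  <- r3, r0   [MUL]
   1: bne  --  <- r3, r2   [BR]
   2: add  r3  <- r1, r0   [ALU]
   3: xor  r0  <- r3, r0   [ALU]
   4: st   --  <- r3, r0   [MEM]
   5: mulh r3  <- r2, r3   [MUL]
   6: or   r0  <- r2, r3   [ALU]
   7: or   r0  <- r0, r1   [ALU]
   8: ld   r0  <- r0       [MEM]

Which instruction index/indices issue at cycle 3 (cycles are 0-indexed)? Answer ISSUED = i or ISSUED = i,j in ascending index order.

ISSUED = 4,5

0. mul.MUL @i0  | no-port MUL/BR
1. bne.BR/add.ALU @i1+i2  | pair
2. xor.ALU @i3  | RAW r0
3. st.MEM/mulh.MUL @i4+i5  | pair
4. or.ALU @i6  | RAW+WAW r0
5. or.ALU @i7  | RAW+WAW r0
6. ld.MEM @i8  | tail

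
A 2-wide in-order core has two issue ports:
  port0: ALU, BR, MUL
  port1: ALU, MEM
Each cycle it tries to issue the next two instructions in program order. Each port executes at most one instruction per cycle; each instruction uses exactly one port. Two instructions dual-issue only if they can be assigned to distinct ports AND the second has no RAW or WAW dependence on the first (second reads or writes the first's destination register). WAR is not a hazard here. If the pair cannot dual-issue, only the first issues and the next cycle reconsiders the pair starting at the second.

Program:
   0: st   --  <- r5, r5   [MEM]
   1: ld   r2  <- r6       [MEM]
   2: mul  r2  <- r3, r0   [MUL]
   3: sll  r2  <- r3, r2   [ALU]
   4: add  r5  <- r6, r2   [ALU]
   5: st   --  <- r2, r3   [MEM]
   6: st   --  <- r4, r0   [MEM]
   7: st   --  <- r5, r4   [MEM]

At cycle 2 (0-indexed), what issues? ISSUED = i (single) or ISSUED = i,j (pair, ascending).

0. st.MEM @i0  | no-port MEM/MEM
1. ld.MEM @i1  | WAW r2
2. mul.MUL @i2  | RAW+WAW r2
3. sll.ALU @i3  | RAW r2
4. add.ALU/st.MEM @i4/i5  | 2-wide
5. st.MEM @i6  | no-port MEM/MEM
6. st.MEM @i7  | tail

ISSUED = 2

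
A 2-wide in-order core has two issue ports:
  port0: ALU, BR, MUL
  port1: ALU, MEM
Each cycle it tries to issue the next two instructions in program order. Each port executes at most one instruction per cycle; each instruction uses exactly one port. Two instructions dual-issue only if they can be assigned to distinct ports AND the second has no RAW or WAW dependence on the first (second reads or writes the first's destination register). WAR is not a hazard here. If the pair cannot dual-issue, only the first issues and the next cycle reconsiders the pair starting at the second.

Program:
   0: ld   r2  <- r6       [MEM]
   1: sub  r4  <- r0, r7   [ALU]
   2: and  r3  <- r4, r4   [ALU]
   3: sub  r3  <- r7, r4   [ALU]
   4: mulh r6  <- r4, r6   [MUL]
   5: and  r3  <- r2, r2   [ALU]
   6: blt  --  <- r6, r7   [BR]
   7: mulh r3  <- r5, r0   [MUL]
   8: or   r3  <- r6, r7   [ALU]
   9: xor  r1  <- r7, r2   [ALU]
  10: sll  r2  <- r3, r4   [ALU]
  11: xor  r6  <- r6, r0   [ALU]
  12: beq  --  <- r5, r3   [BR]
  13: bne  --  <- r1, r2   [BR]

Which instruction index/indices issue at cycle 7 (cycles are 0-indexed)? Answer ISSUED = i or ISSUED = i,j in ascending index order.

c0: i0/i1 ld sub  pair
c1: i2 and  WAW r3
c2: i3/i4 sub mulh  pair
c3: i5/i6 and blt  pair
c4: i7 mulh  WAW r3
c5: i8/i9 or xor  pair
c6: i10/i11 sll xor  pair
c7: i12 beq  no-port BR/BR
c8: i13 bne  tail

ISSUED = 12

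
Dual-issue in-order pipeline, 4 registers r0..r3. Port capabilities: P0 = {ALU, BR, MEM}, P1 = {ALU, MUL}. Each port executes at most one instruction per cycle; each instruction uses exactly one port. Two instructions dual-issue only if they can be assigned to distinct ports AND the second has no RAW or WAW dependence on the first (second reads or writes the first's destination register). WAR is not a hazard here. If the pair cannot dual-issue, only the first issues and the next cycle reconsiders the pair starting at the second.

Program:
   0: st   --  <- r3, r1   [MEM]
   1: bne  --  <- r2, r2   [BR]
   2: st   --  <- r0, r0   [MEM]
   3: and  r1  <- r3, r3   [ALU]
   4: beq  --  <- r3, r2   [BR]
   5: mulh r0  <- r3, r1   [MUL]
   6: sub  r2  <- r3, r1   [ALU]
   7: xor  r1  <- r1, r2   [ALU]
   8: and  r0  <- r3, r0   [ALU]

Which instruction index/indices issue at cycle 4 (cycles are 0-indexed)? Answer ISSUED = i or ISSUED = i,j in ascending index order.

ISSUED = 6

0. st @i0  | no-port MEM/BR
1. bne @i1  | no-port BR/MEM
2. st and @i2+i3  | dual
3. beq mulh @i4+i5  | dual
4. sub @i6  | RAW r2
5. xor and @i7+i8  | dual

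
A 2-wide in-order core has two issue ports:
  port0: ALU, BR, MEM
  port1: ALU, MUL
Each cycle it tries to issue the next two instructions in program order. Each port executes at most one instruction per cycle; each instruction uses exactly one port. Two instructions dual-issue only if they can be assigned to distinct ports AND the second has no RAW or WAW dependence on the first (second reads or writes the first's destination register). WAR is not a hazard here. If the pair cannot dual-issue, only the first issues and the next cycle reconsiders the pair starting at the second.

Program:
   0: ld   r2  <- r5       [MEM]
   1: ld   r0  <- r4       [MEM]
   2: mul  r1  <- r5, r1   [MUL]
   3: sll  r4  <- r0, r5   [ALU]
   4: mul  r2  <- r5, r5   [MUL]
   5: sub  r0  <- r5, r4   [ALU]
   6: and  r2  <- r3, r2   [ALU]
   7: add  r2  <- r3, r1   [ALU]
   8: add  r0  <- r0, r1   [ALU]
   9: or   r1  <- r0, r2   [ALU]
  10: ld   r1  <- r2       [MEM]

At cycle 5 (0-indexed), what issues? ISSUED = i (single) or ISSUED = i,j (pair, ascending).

ISSUED = 9

0. ld @i0  | no-port MEM/MEM
1. ld mul @i1,i2  | 2-wide
2. sll mul @i3,i4  | 2-wide
3. sub and @i5,i6  | 2-wide
4. add add @i7,i8  | 2-wide
5. or @i9  | WAW r1
6. ld @i10  | tail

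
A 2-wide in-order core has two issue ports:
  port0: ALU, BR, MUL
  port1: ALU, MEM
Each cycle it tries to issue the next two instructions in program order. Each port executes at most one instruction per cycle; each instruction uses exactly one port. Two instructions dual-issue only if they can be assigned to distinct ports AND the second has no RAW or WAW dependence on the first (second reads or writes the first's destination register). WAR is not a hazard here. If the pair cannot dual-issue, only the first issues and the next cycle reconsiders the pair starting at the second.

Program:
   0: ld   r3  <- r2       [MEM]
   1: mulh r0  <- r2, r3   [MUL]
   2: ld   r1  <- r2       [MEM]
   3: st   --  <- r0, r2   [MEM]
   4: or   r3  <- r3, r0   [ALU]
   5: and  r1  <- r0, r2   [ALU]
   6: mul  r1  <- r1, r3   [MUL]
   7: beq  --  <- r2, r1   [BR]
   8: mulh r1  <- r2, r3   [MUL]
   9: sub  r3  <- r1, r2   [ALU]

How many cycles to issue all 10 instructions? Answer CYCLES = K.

CYCLES = 8

t=0 i0:ld.MEM ; RAW r3
t=1 i1,i2:mulh.MUL;ld.MEM ; pair
t=2 i3,i4:st.MEM;or.ALU ; pair
t=3 i5:and.ALU ; RAW+WAW r1
t=4 i6:mul.MUL ; no-port MUL/BR
t=5 i7:beq.BR ; no-port BR/MUL
t=6 i8:mulh.MUL ; RAW r1
t=7 i9:sub.ALU ; tail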